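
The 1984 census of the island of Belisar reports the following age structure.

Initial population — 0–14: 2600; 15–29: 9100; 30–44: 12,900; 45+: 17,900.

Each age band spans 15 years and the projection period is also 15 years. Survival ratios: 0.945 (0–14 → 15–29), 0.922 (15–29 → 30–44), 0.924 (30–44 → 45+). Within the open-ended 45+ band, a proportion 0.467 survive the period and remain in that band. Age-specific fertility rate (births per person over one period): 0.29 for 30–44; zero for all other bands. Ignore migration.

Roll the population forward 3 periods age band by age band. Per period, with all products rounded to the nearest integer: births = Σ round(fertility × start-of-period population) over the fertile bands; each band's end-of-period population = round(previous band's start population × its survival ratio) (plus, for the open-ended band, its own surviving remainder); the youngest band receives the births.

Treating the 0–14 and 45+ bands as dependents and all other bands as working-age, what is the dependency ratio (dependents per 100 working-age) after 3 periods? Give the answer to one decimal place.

Let band 1 be 0–14 through band 4 = 45+.
Period 1.
Births: 12900 × 0.29 = 3741
Band 2: 2600 × 0.945 = 2457
Band 3: 9100 × 0.922 = 8390
Band 4: 12900 × 0.924 + 17900 × 0.467 = 11920 + 8359 = 20279
Population now: 0–14=3741, 15–29=2457, 30–44=8390, 45+=20279
Period 2.
Births: 8390 × 0.29 = 2433
Band 2: 3741 × 0.945 = 3535
Band 3: 2457 × 0.922 = 2265
Band 4: 8390 × 0.924 + 20279 × 0.467 = 7752 + 9470 = 17222
Population now: 0–14=2433, 15–29=3535, 30–44=2265, 45+=17222
Period 3.
Births: 2265 × 0.29 = 657
Band 2: 2433 × 0.945 = 2299
Band 3: 3535 × 0.922 = 3259
Band 4: 2265 × 0.924 + 17222 × 0.467 = 2093 + 8043 = 10136
Population now: 0–14=657, 15–29=2299, 30–44=3259, 45+=10136
Dependents (band 0–14 + band 45+) = 657 + 10136 = 10793; working-age = 5558; ratio = 10793/5558 × 100 = 194.2

194.2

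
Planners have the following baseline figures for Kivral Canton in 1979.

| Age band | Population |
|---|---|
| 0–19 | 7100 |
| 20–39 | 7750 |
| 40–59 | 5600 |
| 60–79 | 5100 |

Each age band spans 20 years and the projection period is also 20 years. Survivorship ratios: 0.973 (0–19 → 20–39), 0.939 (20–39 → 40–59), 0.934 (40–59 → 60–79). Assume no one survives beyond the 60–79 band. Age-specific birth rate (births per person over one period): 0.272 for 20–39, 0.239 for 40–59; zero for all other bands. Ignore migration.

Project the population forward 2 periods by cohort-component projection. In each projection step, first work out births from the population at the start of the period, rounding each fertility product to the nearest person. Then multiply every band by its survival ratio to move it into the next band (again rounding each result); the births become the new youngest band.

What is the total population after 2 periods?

After projecting period 1:
Births: 7750 × 0.272 = 2108  |  5600 × 0.239 = 1338 — total 3446
20–39: 7100 × 0.973 = 6908
40–59: 7750 × 0.939 = 7277
60–79: 5600 × 0.934 = 5230
→ [3446, 6908, 7277, 5230]
After projecting period 2:
Births: 6908 × 0.272 = 1879  |  7277 × 0.239 = 1739 — total 3618
20–39: 3446 × 0.973 = 3353
40–59: 6908 × 0.939 = 6487
60–79: 7277 × 0.934 = 6797
→ [3618, 3353, 6487, 6797]
Total after period 2: 3618 + 3353 + 6487 + 6797 = 20255

20255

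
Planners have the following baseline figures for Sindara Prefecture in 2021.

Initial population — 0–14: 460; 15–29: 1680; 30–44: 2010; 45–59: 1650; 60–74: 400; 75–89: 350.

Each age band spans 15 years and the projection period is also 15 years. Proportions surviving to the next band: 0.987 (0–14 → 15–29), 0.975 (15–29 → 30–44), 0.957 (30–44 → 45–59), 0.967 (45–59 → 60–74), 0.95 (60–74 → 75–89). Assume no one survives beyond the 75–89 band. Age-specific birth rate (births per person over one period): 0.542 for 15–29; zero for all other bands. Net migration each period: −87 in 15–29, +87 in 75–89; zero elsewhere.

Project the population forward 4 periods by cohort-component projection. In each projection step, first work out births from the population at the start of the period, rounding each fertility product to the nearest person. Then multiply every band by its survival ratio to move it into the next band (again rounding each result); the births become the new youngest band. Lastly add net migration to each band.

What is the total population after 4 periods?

3129

(Groups numbered youngest = 1 to oldest = 6.)
Period 1.
Births: 1680 * 0.542 = 911
Group 2: 460 * 0.987 = 454
Group 3: 1680 * 0.975 = 1638
Group 4: 2010 * 0.957 = 1924
Group 5: 1650 * 0.967 = 1596
Group 6: 400 * 0.95 = 380
Net migration: Group 2 − 87 → 367; Group 6 + 87 → 467
End of period: [911, 367, 1638, 1924, 1596, 467]
Period 2.
Births: 367 * 0.542 = 199
Group 2: 911 * 0.987 = 899
Group 3: 367 * 0.975 = 358
Group 4: 1638 * 0.957 = 1568
Group 5: 1924 * 0.967 = 1861
Group 6: 1596 * 0.95 = 1516
Net migration: Group 2 − 87 → 812; Group 6 + 87 → 1603
End of period: [199, 812, 358, 1568, 1861, 1603]
Period 3.
Births: 812 * 0.542 = 440
Group 2: 199 * 0.987 = 196
Group 3: 812 * 0.975 = 792
Group 4: 358 * 0.957 = 343
Group 5: 1568 * 0.967 = 1516
Group 6: 1861 * 0.95 = 1768
Net migration: Group 2 − 87 → 109; Group 6 + 87 → 1855
End of period: [440, 109, 792, 343, 1516, 1855]
Period 4.
Births: 109 * 0.542 = 59
Group 2: 440 * 0.987 = 434
Group 3: 109 * 0.975 = 106
Group 4: 792 * 0.957 = 758
Group 5: 343 * 0.967 = 332
Group 6: 1516 * 0.95 = 1440
Net migration: Group 2 − 87 → 347; Group 6 + 87 → 1527
End of period: [59, 347, 106, 758, 332, 1527]
Total after period 4: 59 + 347 + 106 + 758 + 332 + 1527 = 3129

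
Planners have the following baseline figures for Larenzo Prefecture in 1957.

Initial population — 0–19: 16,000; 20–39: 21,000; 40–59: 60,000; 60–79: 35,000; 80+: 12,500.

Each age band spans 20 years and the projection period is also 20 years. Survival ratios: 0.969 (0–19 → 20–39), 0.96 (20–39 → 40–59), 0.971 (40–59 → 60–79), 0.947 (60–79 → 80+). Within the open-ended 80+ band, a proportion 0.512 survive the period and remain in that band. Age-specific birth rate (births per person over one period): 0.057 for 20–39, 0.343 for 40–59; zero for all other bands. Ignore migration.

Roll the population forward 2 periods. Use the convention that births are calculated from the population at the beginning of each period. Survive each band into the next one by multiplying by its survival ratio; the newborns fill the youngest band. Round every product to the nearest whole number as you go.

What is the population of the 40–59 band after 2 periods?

Call the bands 1 to 5, youngest first.
After projecting period 1:
Births: 21000 × 0.057 = 1197 ; 60000 × 0.343 = 20580 ⇒ total 21777
Band 2: 16000 × 0.969 = 15504
Band 3: 21000 × 0.96 = 20160
Band 4: 60000 × 0.971 = 58260
Band 5: 35000 × 0.947 + 12500 × 0.512 = 33145 + 6400 = 39545
End of period: [21777, 15504, 20160, 58260, 39545]
After projecting period 2:
Births: 15504 × 0.057 = 884 ; 20160 × 0.343 = 6915 ⇒ total 7799
Band 2: 21777 × 0.969 = 21102
Band 3: 15504 × 0.96 = 14884
Band 4: 20160 × 0.971 = 19575
Band 5: 58260 × 0.947 + 39545 × 0.512 = 55172 + 20247 = 75419
End of period: [7799, 21102, 14884, 19575, 75419]

14884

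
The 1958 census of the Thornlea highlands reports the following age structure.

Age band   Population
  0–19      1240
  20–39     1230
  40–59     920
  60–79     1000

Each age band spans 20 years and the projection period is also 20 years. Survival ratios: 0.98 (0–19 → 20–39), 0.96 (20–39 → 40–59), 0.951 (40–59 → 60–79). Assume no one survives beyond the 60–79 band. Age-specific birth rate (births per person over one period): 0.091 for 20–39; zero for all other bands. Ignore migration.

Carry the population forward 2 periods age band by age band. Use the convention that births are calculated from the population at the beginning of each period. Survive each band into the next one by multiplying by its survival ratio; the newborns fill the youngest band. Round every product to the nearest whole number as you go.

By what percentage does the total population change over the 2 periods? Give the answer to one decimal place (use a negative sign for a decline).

After projecting period 1:
Births: 1230 × 0.091 = 112
20–39: 1240 × 0.98 = 1215
40–59: 1230 × 0.96 = 1181
60–79: 920 × 0.951 = 875
Population now: 0–19=112, 20–39=1215, 40–59=1181, 60–79=875
After projecting period 2:
Births: 1215 × 0.091 = 111
20–39: 112 × 0.98 = 110
40–59: 1215 × 0.96 = 1166
60–79: 1181 × 0.951 = 1123
Population now: 0–19=111, 20–39=110, 40–59=1166, 60–79=1123
Total: 4390 → 2510; change = -1880; percentage change = -42.8%

-42.8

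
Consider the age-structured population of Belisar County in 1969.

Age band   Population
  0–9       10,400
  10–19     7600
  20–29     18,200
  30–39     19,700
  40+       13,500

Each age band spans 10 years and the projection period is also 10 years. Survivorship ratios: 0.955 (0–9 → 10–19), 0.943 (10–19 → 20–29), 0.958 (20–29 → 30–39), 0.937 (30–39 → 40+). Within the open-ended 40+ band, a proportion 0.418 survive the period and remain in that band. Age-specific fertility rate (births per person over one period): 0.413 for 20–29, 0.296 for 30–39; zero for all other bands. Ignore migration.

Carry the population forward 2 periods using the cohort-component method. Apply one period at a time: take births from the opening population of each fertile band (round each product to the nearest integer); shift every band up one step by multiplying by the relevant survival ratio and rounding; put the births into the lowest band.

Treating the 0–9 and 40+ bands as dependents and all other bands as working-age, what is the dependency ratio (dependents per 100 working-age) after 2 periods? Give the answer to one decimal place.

119.2

Call the groups 1 to 5, youngest first.
Period 1.
Births: 18200 * 0.413 = 7517, 19700 * 0.296 = 5831 ⇒ total 13348
Group 2: 10400 * 0.955 = 9932
Group 3: 7600 * 0.943 = 7167
Group 4: 18200 * 0.958 = 17436
Group 5: 19700 * 0.937 + 13500 * 0.418 = 18459 + 5643 = 24102
→ [13348, 9932, 7167, 17436, 24102]
Period 2.
Births: 7167 * 0.413 = 2960, 17436 * 0.296 = 5161 ⇒ total 8121
Group 2: 13348 * 0.955 = 12747
Group 3: 9932 * 0.943 = 9366
Group 4: 7167 * 0.958 = 6866
Group 5: 17436 * 0.937 + 24102 * 0.418 = 16338 + 10075 = 26413
→ [8121, 12747, 9366, 6866, 26413]
Dependents (band 0–9 + band 40+) = 8121 + 26413 = 34534; working-age = 28979; ratio = 34534/28979 × 100 = 119.2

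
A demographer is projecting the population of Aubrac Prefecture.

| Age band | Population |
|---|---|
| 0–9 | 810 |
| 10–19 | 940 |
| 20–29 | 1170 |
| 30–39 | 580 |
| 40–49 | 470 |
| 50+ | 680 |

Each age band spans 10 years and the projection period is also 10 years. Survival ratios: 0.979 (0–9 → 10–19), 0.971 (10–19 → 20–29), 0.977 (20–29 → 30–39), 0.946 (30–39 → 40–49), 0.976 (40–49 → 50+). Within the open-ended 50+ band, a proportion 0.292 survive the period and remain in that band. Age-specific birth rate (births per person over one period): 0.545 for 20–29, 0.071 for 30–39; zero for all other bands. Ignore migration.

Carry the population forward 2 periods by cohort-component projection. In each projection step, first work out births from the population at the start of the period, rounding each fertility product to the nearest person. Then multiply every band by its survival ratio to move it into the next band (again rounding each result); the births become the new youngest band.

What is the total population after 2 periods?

4715

[period 1]
Births: 1170 × 0.545 = 638 ; 580 × 0.071 = 41 → total 679
10–19: 810 × 0.979 = 793
20–29: 940 × 0.971 = 913
30–39: 1170 × 0.977 = 1143
40–49: 580 × 0.946 = 549
50+: 470 × 0.976 + 680 × 0.292 = 459 + 199 = 658
Giving 679 / 793 / 913 / 1143 / 549 / 658.
[period 2]
Births: 913 × 0.545 = 498 ; 1143 × 0.071 = 81 → total 579
10–19: 679 × 0.979 = 665
20–29: 793 × 0.971 = 770
30–39: 913 × 0.977 = 892
40–49: 1143 × 0.946 = 1081
50+: 549 × 0.976 + 658 × 0.292 = 536 + 192 = 728
Giving 579 / 665 / 770 / 892 / 1081 / 728.
Total after period 2: 579 + 665 + 770 + 892 + 1081 + 728 = 4715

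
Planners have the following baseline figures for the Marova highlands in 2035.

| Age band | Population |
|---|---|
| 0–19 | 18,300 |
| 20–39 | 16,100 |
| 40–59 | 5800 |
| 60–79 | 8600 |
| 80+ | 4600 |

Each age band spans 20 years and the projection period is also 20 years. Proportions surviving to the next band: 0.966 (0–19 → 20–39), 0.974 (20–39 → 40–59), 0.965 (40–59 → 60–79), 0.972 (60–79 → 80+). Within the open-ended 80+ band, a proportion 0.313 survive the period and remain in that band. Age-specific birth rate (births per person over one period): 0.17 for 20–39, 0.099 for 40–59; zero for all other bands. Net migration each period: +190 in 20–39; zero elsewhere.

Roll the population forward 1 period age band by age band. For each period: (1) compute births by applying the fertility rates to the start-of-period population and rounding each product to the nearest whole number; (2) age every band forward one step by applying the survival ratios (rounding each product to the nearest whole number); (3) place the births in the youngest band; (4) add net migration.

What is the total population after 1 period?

(Bands numbered youngest = 1 to oldest = 5.)
Period 1.
Births: 16100 * 0.17 = 2737  |  5800 * 0.099 = 574 ⇒ total 3311
Band 2: 18300 * 0.966 = 17678
Band 3: 16100 * 0.974 = 15681
Band 4: 5800 * 0.965 = 5597
Band 5: 8600 * 0.972 + 4600 * 0.313 = 8359 + 1440 = 9799
Net migration: Band 2 + 190 → 17868
Giving 3311 / 17868 / 15681 / 5597 / 9799.
Total after period 1: 3311 + 17868 + 15681 + 5597 + 9799 = 52256

52256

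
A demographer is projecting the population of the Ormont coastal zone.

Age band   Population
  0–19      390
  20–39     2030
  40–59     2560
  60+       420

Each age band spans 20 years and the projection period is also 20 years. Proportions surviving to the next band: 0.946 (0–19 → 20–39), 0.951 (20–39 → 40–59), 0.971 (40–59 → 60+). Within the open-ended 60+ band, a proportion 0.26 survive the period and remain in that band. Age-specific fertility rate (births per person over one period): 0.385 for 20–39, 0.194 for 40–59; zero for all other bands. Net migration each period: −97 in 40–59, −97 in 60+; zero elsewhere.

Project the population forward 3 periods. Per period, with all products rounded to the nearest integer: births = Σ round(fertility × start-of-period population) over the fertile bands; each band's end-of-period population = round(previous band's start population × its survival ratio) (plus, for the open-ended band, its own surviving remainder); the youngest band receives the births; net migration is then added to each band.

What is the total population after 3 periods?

2797

(Groups numbered youngest = 1 to oldest = 4.)
After projecting period 1:
Births: 2030 × 0.385 = 782, 2560 × 0.194 = 497 → 1279
Group 2: 390 × 0.946 = 369
Group 3: 2030 × 0.951 = 1931
Group 4: 2560 × 0.971 + 420 × 0.26 = 2486 + 109 = 2595
Net migration: Group 3 − 97 → 1834; Group 4 − 97 → 2498
End of period: [1279, 369, 1834, 2498]
After projecting period 2:
Births: 369 × 0.385 = 142, 1834 × 0.194 = 356 → 498
Group 2: 1279 × 0.946 = 1210
Group 3: 369 × 0.951 = 351
Group 4: 1834 × 0.971 + 2498 × 0.26 = 1781 + 649 = 2430
Net migration: Group 3 − 97 → 254; Group 4 − 97 → 2333
End of period: [498, 1210, 254, 2333]
After projecting period 3:
Births: 1210 × 0.385 = 466, 254 × 0.194 = 49 → 515
Group 2: 498 × 0.946 = 471
Group 3: 1210 × 0.951 = 1151
Group 4: 254 × 0.971 + 2333 × 0.26 = 247 + 607 = 854
Net migration: Group 3 − 97 → 1054; Group 4 − 97 → 757
End of period: [515, 471, 1054, 757]
Total after period 3: 515 + 471 + 1054 + 757 = 2797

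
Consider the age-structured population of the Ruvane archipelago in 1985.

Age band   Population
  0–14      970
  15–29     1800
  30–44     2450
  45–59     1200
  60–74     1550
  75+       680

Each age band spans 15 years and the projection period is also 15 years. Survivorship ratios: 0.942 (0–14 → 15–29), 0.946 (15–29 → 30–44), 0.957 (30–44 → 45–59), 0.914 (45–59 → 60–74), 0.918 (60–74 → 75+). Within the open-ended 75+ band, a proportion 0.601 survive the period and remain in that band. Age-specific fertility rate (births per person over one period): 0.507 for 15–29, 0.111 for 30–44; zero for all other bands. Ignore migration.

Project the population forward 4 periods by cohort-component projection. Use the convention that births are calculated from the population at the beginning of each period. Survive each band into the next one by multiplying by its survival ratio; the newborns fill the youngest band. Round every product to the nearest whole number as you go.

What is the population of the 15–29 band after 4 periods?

— Period 1 —
Births: 1800 * 0.507 = 913 ; 2450 * 0.111 = 272 — total 1185
15–29: 970 * 0.942 = 914
30–44: 1800 * 0.946 = 1703
45–59: 2450 * 0.957 = 2345
60–74: 1200 * 0.914 = 1097
75+: 1550 * 0.918 + 680 * 0.601 = 1423 + 409 = 1832
Giving 1185 / 914 / 1703 / 2345 / 1097 / 1832.
— Period 2 —
Births: 914 * 0.507 = 463 ; 1703 * 0.111 = 189 — total 652
15–29: 1185 * 0.942 = 1116
30–44: 914 * 0.946 = 865
45–59: 1703 * 0.957 = 1630
60–74: 2345 * 0.914 = 2143
75+: 1097 * 0.918 + 1832 * 0.601 = 1007 + 1101 = 2108
Giving 652 / 1116 / 865 / 1630 / 2143 / 2108.
— Period 3 —
Births: 1116 * 0.507 = 566 ; 865 * 0.111 = 96 — total 662
15–29: 652 * 0.942 = 614
30–44: 1116 * 0.946 = 1056
45–59: 865 * 0.957 = 828
60–74: 1630 * 0.914 = 1490
75+: 2143 * 0.918 + 2108 * 0.601 = 1967 + 1267 = 3234
Giving 662 / 614 / 1056 / 828 / 1490 / 3234.
— Period 4 —
Births: 614 * 0.507 = 311 ; 1056 * 0.111 = 117 — total 428
15–29: 662 * 0.942 = 624
30–44: 614 * 0.946 = 581
45–59: 1056 * 0.957 = 1011
60–74: 828 * 0.914 = 757
75+: 1490 * 0.918 + 3234 * 0.601 = 1368 + 1944 = 3312
Giving 428 / 624 / 581 / 1011 / 757 / 3312.

624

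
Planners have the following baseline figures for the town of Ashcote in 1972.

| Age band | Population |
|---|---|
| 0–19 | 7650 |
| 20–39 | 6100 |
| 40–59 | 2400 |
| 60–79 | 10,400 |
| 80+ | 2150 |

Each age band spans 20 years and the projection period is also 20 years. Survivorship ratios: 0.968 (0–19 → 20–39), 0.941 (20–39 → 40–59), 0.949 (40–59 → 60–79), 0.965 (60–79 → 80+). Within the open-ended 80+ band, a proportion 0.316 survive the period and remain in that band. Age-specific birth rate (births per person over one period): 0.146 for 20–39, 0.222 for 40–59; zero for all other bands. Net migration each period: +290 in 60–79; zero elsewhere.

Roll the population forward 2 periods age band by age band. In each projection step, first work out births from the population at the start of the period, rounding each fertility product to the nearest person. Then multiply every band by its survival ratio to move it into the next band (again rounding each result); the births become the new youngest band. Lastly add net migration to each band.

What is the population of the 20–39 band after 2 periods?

1378

Call the groups 1 to 5, youngest first.
Period 1:
Births: 6100 × 0.146 = 891, 2400 × 0.222 = 533 ⇒ total 1424
Group 2: 7650 × 0.968 = 7405
Group 3: 6100 × 0.941 = 5740
Group 4: 2400 × 0.949 = 2278
Group 5: 10400 × 0.965 + 2150 × 0.316 = 10036 + 679 = 10715
Net migration: Group 4 + 290 → 2568
Population now: 0–19=1424, 20–39=7405, 40–59=5740, 60–79=2568, 80+=10715
Period 2:
Births: 7405 × 0.146 = 1081, 5740 × 0.222 = 1274 ⇒ total 2355
Group 2: 1424 × 0.968 = 1378
Group 3: 7405 × 0.941 = 6968
Group 4: 5740 × 0.949 = 5447
Group 5: 2568 × 0.965 + 10715 × 0.316 = 2478 + 3386 = 5864
Net migration: Group 4 + 290 → 5737
Population now: 0–19=2355, 20–39=1378, 40–59=6968, 60–79=5737, 80+=5864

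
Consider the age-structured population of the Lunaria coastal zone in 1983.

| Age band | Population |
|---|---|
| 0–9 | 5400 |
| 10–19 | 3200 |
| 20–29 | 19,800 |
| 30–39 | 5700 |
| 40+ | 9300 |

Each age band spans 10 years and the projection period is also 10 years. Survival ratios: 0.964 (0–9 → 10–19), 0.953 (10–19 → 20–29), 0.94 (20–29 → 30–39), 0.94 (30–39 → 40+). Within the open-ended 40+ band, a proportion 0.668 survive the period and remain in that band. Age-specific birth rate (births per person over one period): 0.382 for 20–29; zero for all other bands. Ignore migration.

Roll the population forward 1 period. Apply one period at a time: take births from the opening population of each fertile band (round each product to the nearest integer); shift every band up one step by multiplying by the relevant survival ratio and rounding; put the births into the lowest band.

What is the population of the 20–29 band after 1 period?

After projecting period 1:
Births: 19800 * 0.382 = 7564
10–19: 5400 * 0.964 = 5206
20–29: 3200 * 0.953 = 3050
30–39: 19800 * 0.94 = 18612
40+: 5700 * 0.94 + 9300 * 0.668 = 5358 + 6212 = 11570
End of period: [7564, 5206, 3050, 18612, 11570]

3050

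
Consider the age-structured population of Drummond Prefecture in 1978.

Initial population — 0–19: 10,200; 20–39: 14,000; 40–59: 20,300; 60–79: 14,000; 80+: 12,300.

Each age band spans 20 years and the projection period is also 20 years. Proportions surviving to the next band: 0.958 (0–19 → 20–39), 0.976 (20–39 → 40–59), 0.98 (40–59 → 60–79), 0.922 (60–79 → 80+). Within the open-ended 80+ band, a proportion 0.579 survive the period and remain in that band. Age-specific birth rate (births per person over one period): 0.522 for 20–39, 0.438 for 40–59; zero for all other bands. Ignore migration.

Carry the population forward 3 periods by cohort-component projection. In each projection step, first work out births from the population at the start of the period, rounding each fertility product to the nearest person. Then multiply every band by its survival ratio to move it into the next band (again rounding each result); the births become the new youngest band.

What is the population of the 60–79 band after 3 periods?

Numbering the groups 1..5 from youngest to oldest:
After projecting period 1:
Births: 14000 * 0.522 = 7308 ; 20300 * 0.438 = 8891 → total 16199
Group 2: 10200 * 0.958 = 9772
Group 3: 14000 * 0.976 = 13664
Group 4: 20300 * 0.98 = 19894
Group 5: 14000 * 0.922 + 12300 * 0.579 = 12908 + 7122 = 20030
Population now: 0–19=16199, 20–39=9772, 40–59=13664, 60–79=19894, 80+=20030
After projecting period 2:
Births: 9772 * 0.522 = 5101 ; 13664 * 0.438 = 5985 → total 11086
Group 2: 16199 * 0.958 = 15519
Group 3: 9772 * 0.976 = 9537
Group 4: 13664 * 0.98 = 13391
Group 5: 19894 * 0.922 + 20030 * 0.579 = 18342 + 11597 = 29939
Population now: 0–19=11086, 20–39=15519, 40–59=9537, 60–79=13391, 80+=29939
After projecting period 3:
Births: 15519 * 0.522 = 8101 ; 9537 * 0.438 = 4177 → total 12278
Group 2: 11086 * 0.958 = 10620
Group 3: 15519 * 0.976 = 15147
Group 4: 9537 * 0.98 = 9346
Group 5: 13391 * 0.922 + 29939 * 0.579 = 12347 + 17335 = 29682
Population now: 0–19=12278, 20–39=10620, 40–59=15147, 60–79=9346, 80+=29682

9346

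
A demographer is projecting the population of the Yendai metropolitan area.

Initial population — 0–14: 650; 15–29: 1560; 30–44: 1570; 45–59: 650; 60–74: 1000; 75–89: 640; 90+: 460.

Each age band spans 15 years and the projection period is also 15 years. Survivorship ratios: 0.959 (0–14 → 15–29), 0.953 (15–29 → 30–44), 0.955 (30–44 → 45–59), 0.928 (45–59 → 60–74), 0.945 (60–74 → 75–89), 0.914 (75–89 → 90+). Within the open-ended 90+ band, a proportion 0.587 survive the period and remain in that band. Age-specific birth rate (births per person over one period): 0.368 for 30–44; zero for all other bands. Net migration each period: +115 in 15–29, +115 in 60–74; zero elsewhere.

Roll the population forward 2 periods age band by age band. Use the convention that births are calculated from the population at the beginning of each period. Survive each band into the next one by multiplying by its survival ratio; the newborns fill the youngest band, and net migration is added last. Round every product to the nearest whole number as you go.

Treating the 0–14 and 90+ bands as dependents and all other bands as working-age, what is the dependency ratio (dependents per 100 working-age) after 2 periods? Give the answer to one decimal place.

38.4

Call the bands 1 to 7, youngest first.
Period 1.
Births: 1570 * 0.368 = 578
Band 2: 650 * 0.959 = 623
Band 3: 1560 * 0.953 = 1487
Band 4: 1570 * 0.955 = 1499
Band 5: 650 * 0.928 = 603
Band 6: 1000 * 0.945 = 945
Band 7: 640 * 0.914 + 460 * 0.587 = 585 + 270 = 855
Net migration: Band 2 + 115 → 738; Band 5 + 115 → 718
Population now: 0–14=578, 15–29=738, 30–44=1487, 45–59=1499, 60–74=718, 75–89=945, 90+=855
Period 2.
Births: 1487 * 0.368 = 547
Band 2: 578 * 0.959 = 554
Band 3: 738 * 0.953 = 703
Band 4: 1487 * 0.955 = 1420
Band 5: 1499 * 0.928 = 1391
Band 6: 718 * 0.945 = 679
Band 7: 945 * 0.914 + 855 * 0.587 = 864 + 502 = 1366
Net migration: Band 2 + 115 → 669; Band 5 + 115 → 1506
Population now: 0–14=547, 15–29=669, 30–44=703, 45–59=1420, 60–74=1506, 75–89=679, 90+=1366
Dependents (band 0–14 + band 90+) = 547 + 1366 = 1913; working-age = 4977; ratio = 1913/4977 × 100 = 38.4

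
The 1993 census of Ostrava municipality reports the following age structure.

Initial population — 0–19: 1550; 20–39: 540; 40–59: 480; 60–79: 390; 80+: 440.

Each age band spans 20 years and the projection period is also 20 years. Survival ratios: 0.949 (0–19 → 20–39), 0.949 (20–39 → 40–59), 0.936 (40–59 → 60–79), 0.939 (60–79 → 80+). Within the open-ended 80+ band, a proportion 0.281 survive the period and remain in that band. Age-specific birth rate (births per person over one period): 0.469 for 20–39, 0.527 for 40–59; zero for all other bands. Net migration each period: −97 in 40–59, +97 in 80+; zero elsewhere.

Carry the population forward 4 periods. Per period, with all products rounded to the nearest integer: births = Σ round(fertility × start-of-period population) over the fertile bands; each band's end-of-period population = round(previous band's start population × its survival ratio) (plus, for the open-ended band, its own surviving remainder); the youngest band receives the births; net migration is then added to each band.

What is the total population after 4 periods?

Call the bands 1 to 5, youngest first.
Period 1.
Births: 540 × 0.469 = 253  |  480 × 0.527 = 253 ⇒ total 506
Band 2: 1550 × 0.949 = 1471
Band 3: 540 × 0.949 = 512
Band 4: 480 × 0.936 = 449
Band 5: 390 × 0.939 + 440 × 0.281 = 366 + 124 = 490
Net migration: Band 3 − 97 → 415; Band 5 + 97 → 587
→ [506, 1471, 415, 449, 587]
Period 2.
Births: 1471 × 0.469 = 690  |  415 × 0.527 = 219 ⇒ total 909
Band 2: 506 × 0.949 = 480
Band 3: 1471 × 0.949 = 1396
Band 4: 415 × 0.936 = 388
Band 5: 449 × 0.939 + 587 × 0.281 = 422 + 165 = 587
Net migration: Band 3 − 97 → 1299; Band 5 + 97 → 684
→ [909, 480, 1299, 388, 684]
Period 3.
Births: 480 × 0.469 = 225  |  1299 × 0.527 = 685 ⇒ total 910
Band 2: 909 × 0.949 = 863
Band 3: 480 × 0.949 = 456
Band 4: 1299 × 0.936 = 1216
Band 5: 388 × 0.939 + 684 × 0.281 = 364 + 192 = 556
Net migration: Band 3 − 97 → 359; Band 5 + 97 → 653
→ [910, 863, 359, 1216, 653]
Period 4.
Births: 863 × 0.469 = 405  |  359 × 0.527 = 189 ⇒ total 594
Band 2: 910 × 0.949 = 864
Band 3: 863 × 0.949 = 819
Band 4: 359 × 0.936 = 336
Band 5: 1216 × 0.939 + 653 × 0.281 = 1142 + 183 = 1325
Net migration: Band 3 − 97 → 722; Band 5 + 97 → 1422
→ [594, 864, 722, 336, 1422]
Total after period 4: 594 + 864 + 722 + 336 + 1422 = 3938

3938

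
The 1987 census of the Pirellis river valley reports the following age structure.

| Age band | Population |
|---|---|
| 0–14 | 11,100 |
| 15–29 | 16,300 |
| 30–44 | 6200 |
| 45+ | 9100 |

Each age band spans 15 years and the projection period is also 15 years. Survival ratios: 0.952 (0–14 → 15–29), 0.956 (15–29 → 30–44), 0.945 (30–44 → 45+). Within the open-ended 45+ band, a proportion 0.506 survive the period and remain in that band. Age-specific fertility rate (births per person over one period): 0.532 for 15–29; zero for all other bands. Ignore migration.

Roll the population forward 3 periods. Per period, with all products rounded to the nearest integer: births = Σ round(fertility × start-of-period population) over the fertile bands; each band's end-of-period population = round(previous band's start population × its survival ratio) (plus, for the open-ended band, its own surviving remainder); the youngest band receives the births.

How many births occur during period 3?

4392

Period 1:
Births: 16300 × 0.532 = 8672
15–29: 11100 × 0.952 = 10567
30–44: 16300 × 0.956 = 15583
45+: 6200 × 0.945 + 9100 × 0.506 = 5859 + 4605 = 10464
End of period: [8672, 10567, 15583, 10464]
Period 2:
Births: 10567 × 0.532 = 5622
15–29: 8672 × 0.952 = 8256
30–44: 10567 × 0.956 = 10102
45+: 15583 × 0.945 + 10464 × 0.506 = 14726 + 5295 = 20021
End of period: [5622, 8256, 10102, 20021]
Period 3:
Births: 8256 × 0.532 = 4392
15–29: 5622 × 0.952 = 5352
30–44: 8256 × 0.956 = 7893
45+: 10102 × 0.945 + 20021 × 0.506 = 9546 + 10131 = 19677
End of period: [4392, 5352, 7893, 19677]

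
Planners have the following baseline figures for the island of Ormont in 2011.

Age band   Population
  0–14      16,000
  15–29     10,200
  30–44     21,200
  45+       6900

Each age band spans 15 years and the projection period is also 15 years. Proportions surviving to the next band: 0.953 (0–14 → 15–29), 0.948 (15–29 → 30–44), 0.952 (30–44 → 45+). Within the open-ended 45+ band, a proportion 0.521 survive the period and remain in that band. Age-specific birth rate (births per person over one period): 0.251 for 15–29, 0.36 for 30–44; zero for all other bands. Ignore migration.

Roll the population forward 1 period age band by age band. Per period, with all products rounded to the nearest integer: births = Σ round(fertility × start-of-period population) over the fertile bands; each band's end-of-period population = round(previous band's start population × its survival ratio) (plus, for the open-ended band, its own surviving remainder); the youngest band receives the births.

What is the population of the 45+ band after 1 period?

Period 1:
Births: 10200 × 0.251 = 2560 ; 21200 × 0.36 = 7632 ⇒ total 10192
15–29: 16000 × 0.953 = 15248
30–44: 10200 × 0.948 = 9670
45+: 21200 × 0.952 + 6900 × 0.521 = 20182 + 3595 = 23777
Population now: 0–14=10192, 15–29=15248, 30–44=9670, 45+=23777

23777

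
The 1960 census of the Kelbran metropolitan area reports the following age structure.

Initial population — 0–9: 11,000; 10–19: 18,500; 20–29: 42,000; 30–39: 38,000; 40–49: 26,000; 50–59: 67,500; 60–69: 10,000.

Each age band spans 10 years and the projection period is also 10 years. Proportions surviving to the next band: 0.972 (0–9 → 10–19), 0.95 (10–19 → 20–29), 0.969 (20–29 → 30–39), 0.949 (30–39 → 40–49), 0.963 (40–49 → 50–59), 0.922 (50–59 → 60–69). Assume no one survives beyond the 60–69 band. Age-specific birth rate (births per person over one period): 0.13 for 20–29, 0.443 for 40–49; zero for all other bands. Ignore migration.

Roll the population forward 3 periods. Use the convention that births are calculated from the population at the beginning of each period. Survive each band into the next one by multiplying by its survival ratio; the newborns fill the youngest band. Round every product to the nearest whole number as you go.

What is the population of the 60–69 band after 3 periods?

32019

(Bands numbered youngest = 1 to oldest = 7.)
[period 1]
Births: 42000 × 0.13 = 5460 ; 26000 × 0.443 = 11518 — total 16978
Band 2: 11000 × 0.972 = 10692
Band 3: 18500 × 0.95 = 17575
Band 4: 42000 × 0.969 = 40698
Band 5: 38000 × 0.949 = 36062
Band 6: 26000 × 0.963 = 25038
Band 7: 67500 × 0.922 = 62235
→ [16978, 10692, 17575, 40698, 36062, 25038, 62235]
[period 2]
Births: 17575 × 0.13 = 2285 ; 36062 × 0.443 = 15975 — total 18260
Band 2: 16978 × 0.972 = 16503
Band 3: 10692 × 0.95 = 10157
Band 4: 17575 × 0.969 = 17030
Band 5: 40698 × 0.949 = 38622
Band 6: 36062 × 0.963 = 34728
Band 7: 25038 × 0.922 = 23085
→ [18260, 16503, 10157, 17030, 38622, 34728, 23085]
[period 3]
Births: 10157 × 0.13 = 1320 ; 38622 × 0.443 = 17110 — total 18430
Band 2: 18260 × 0.972 = 17749
Band 3: 16503 × 0.95 = 15678
Band 4: 10157 × 0.969 = 9842
Band 5: 17030 × 0.949 = 16161
Band 6: 38622 × 0.963 = 37193
Band 7: 34728 × 0.922 = 32019
→ [18430, 17749, 15678, 9842, 16161, 37193, 32019]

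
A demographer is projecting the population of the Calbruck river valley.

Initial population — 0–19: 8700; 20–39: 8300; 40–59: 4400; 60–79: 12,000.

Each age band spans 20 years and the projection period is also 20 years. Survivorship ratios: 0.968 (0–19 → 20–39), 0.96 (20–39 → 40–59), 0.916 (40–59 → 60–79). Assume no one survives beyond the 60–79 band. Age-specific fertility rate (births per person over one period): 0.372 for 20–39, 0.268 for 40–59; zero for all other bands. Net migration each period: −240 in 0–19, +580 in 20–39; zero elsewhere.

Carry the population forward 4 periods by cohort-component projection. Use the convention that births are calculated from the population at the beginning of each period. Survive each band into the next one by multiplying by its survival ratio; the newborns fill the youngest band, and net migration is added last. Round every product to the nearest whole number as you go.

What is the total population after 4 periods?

16586

Call the groups 1 to 4, youngest first.
Period 1:
Births: 8300 * 0.372 = 3088  |  4400 * 0.268 = 1179 ⇒ total 4267
Group 2: 8700 * 0.968 = 8422
Group 3: 8300 * 0.96 = 7968
Group 4: 4400 * 0.916 = 4030
Net migration: Group 1 − 240 → 4027; Group 2 + 580 → 9002
→ [4027, 9002, 7968, 4030]
Period 2:
Births: 9002 * 0.372 = 3349  |  7968 * 0.268 = 2135 ⇒ total 5484
Group 2: 4027 * 0.968 = 3898
Group 3: 9002 * 0.96 = 8642
Group 4: 7968 * 0.916 = 7299
Net migration: Group 1 − 240 → 5244; Group 2 + 580 → 4478
→ [5244, 4478, 8642, 7299]
Period 3:
Births: 4478 * 0.372 = 1666  |  8642 * 0.268 = 2316 ⇒ total 3982
Group 2: 5244 * 0.968 = 5076
Group 3: 4478 * 0.96 = 4299
Group 4: 8642 * 0.916 = 7916
Net migration: Group 1 − 240 → 3742; Group 2 + 580 → 5656
→ [3742, 5656, 4299, 7916]
Period 4:
Births: 5656 * 0.372 = 2104  |  4299 * 0.268 = 1152 ⇒ total 3256
Group 2: 3742 * 0.968 = 3622
Group 3: 5656 * 0.96 = 5430
Group 4: 4299 * 0.916 = 3938
Net migration: Group 1 − 240 → 3016; Group 2 + 580 → 4202
→ [3016, 4202, 5430, 3938]
Total after period 4: 3016 + 4202 + 5430 + 3938 = 16586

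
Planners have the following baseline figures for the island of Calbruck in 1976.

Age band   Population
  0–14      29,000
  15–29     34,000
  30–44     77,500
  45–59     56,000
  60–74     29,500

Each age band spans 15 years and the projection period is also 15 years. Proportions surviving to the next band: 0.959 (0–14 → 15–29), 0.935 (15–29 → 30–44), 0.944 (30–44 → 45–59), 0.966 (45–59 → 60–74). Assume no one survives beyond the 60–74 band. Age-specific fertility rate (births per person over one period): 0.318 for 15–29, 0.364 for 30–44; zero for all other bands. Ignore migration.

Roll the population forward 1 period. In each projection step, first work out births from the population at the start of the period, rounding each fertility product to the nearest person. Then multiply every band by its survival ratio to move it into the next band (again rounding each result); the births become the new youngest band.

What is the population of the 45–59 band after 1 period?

Period 1:
Births: 34000 × 0.318 = 10812 ; 77500 × 0.364 = 28210 ⇒ total 39022
15–29: 29000 × 0.959 = 27811
30–44: 34000 × 0.935 = 31790
45–59: 77500 × 0.944 = 73160
60–74: 56000 × 0.966 = 54096
End of period: [39022, 27811, 31790, 73160, 54096]

73160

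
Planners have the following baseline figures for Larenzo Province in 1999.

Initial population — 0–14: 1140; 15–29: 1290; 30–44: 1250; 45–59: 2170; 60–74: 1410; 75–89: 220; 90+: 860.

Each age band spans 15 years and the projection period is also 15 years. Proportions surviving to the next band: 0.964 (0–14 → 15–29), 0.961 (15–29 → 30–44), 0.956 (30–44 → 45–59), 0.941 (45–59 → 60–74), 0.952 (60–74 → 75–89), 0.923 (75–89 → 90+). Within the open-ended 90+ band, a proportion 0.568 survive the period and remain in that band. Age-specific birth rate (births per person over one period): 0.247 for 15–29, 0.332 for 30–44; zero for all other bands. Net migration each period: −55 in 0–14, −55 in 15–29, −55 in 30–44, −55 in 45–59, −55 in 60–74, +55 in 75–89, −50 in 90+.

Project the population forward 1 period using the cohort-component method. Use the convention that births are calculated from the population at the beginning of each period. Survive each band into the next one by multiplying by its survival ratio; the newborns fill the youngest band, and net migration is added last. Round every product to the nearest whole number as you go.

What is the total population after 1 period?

8073

Let group 1 be 0–14 through group 7 = 90+.
[period 1]
Births: 1290 * 0.247 = 319  |  1250 * 0.332 = 415 → 734
Group 2: 1140 * 0.964 = 1099
Group 3: 1290 * 0.961 = 1240
Group 4: 1250 * 0.956 = 1195
Group 5: 2170 * 0.941 = 2042
Group 6: 1410 * 0.952 = 1342
Group 7: 220 * 0.923 + 860 * 0.568 = 203 + 488 = 691
Net migration: Group 1 − 55 → 679; Group 2 − 55 → 1044; Group 3 − 55 → 1185; Group 4 − 55 → 1140; Group 5 − 55 → 1987; Group 6 + 55 → 1397; Group 7 − 50 → 641
End of period: [679, 1044, 1185, 1140, 1987, 1397, 641]
Total after period 1: 679 + 1044 + 1185 + 1140 + 1987 + 1397 + 641 = 8073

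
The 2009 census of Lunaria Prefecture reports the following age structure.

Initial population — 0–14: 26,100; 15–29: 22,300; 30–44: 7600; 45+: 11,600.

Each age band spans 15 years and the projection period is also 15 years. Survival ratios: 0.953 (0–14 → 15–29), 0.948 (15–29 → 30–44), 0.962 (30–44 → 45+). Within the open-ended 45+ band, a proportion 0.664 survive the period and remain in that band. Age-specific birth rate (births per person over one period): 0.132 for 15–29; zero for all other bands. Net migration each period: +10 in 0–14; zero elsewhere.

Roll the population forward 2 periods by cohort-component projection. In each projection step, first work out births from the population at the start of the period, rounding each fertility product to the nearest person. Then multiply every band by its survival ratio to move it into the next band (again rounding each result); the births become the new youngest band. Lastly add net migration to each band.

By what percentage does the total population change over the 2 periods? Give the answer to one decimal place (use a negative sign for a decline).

— Period 1 —
Births: 22300 * 0.132 = 2944
15–29: 26100 * 0.953 = 24873
30–44: 22300 * 0.948 = 21140
45+: 7600 * 0.962 + 11600 * 0.664 = 7311 + 7702 = 15013
Net migration: 0–14 + 10 → 2954
→ [2954, 24873, 21140, 15013]
— Period 2 —
Births: 24873 * 0.132 = 3283
15–29: 2954 * 0.953 = 2815
30–44: 24873 * 0.948 = 23580
45+: 21140 * 0.962 + 15013 * 0.664 = 20337 + 9969 = 30306
Net migration: 0–14 + 10 → 3293
→ [3293, 2815, 23580, 30306]
Total: 67600 → 59994; change = -7606; percentage change = -11.3%

-11.3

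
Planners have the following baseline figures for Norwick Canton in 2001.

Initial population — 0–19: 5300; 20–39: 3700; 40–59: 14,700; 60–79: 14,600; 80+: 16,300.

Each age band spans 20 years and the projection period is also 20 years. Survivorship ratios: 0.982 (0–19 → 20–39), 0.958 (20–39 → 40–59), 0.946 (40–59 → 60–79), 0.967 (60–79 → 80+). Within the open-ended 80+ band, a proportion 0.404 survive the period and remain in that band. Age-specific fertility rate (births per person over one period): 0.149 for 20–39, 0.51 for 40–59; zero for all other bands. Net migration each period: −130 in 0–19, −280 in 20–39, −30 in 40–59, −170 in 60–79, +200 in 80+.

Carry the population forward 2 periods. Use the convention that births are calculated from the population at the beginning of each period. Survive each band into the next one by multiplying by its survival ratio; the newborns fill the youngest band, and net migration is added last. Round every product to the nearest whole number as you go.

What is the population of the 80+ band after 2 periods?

21928

Let group 1 be 0–19 through group 5 = 80+.
[period 1]
Births: 3700 × 0.149 = 551  |  14700 × 0.51 = 7497 ⇒ total 8048
Group 2: 5300 × 0.982 = 5205
Group 3: 3700 × 0.958 = 3545
Group 4: 14700 × 0.946 = 13906
Group 5: 14600 × 0.967 + 16300 × 0.404 = 14118 + 6585 = 20703
Net migration: Group 1 − 130 → 7918; Group 2 − 280 → 4925; Group 3 − 30 → 3515; Group 4 − 170 → 13736; Group 5 + 200 → 20903
Giving 7918 / 4925 / 3515 / 13736 / 20903.
[period 2]
Births: 4925 × 0.149 = 734  |  3515 × 0.51 = 1793 ⇒ total 2527
Group 2: 7918 × 0.982 = 7775
Group 3: 4925 × 0.958 = 4718
Group 4: 3515 × 0.946 = 3325
Group 5: 13736 × 0.967 + 20903 × 0.404 = 13283 + 8445 = 21728
Net migration: Group 1 − 130 → 2397; Group 2 − 280 → 7495; Group 3 − 30 → 4688; Group 4 − 170 → 3155; Group 5 + 200 → 21928
Giving 2397 / 7495 / 4688 / 3155 / 21928.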